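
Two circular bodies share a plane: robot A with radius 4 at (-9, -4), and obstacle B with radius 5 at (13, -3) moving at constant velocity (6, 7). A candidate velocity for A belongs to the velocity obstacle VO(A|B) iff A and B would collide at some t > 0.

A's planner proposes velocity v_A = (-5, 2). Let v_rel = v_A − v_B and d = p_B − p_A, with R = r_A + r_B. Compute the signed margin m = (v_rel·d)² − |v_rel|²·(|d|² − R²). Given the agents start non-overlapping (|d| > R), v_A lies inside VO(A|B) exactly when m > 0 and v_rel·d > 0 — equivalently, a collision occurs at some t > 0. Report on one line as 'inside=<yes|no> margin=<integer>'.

d = (22, 1),  |d|² = 485;  R = 4+5 = 9,  c = 485−9² = 404
v_rel = (-11, -5),  |v_rel|² = 146;  v_rel·d = (-11)·(22) + (-5)·(1) = -247
146·t² + 494·t + 404 = 0  ⇒  m = (-247)² − 146·404 = 2025
m = 2025 > 0,  v_rel·d = -247 < 0  ⇒  outside

inside=no margin=2025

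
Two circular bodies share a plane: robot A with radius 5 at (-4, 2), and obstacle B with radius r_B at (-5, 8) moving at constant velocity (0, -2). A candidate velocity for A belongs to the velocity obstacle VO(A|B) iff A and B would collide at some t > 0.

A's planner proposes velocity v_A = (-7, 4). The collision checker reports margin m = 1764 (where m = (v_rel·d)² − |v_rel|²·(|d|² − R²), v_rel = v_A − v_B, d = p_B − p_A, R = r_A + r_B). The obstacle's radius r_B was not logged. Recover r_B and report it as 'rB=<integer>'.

m = 1764
d = (-1, 6);  v_rel = (-7, 6),  |v_rel|² = 85
v_rel×d = (-7)·(6) − (6)·(-1) = -36
since m = R²·85 − (-36)²:  R² = (1296 + 1764) / 85 = 36
R = √36 = 6  ⇒  r_B = 6 − 5 = 1

rB=1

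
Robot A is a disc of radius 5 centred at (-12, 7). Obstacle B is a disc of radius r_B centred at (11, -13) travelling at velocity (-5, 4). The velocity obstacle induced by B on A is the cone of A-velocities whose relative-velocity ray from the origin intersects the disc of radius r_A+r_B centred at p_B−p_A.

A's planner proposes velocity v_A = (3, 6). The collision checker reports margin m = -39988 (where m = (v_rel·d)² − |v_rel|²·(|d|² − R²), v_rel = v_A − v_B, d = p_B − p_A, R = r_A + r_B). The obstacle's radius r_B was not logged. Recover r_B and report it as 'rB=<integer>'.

m = -39988
d = (23, -20);  v_rel = (8, 2),  |v_rel|² = 68
v_rel×d = (8)·(-20) − (2)·(23) = -206
since m = R²·68 − (-206)²:  R² = (42436 + -39988) / 68 = 36
R = √36 = 6  ⇒  r_B = 6 − 5 = 1

rB=1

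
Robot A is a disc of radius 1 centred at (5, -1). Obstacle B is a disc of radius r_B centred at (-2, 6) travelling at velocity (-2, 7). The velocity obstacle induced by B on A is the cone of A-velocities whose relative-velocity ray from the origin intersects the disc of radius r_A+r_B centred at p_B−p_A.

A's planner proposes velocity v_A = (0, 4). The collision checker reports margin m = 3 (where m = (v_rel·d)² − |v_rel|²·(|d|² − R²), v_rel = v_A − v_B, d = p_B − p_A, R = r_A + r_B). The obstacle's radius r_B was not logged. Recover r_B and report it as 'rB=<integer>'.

m = 3
d = (-7, 7);  v_rel = (2, -3),  |v_rel|² = 13
v_rel×d = (2)·(7) − (-3)·(-7) = -7
since m = R²·13 − (-7)²:  R² = (49 + 3) / 13 = 4
R = √4 = 2  ⇒  r_B = 2 − 1 = 1

rB=1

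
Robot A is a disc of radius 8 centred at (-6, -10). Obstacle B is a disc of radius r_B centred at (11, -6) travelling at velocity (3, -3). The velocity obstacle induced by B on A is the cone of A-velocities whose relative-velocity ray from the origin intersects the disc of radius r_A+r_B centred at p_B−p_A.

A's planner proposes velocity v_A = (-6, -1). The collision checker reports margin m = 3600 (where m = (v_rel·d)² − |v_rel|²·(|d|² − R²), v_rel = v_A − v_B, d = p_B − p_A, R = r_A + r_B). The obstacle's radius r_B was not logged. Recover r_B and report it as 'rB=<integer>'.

m = 3600
d = (17, 4);  v_rel = (-9, 2),  |v_rel|² = 85
v_rel×d = (-9)·(4) − (2)·(17) = -70
since m = R²·85 − (-70)²:  R² = (4900 + 3600) / 85 = 100
R = √100 = 10  ⇒  r_B = 10 − 8 = 2

rB=2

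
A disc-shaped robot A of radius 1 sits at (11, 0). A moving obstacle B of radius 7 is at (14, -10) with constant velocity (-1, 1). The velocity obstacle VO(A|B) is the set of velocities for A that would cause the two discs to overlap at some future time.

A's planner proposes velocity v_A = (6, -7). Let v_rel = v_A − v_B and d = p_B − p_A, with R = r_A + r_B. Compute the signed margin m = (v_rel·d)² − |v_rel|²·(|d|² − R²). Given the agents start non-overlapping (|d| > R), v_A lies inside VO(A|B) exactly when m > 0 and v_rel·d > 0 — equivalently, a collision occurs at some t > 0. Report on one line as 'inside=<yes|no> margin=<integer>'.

d = (3, -10),  |d|² = 109;  R = 1+7 = 8,  c = 109−8² = 45
v_rel = (7, -8),  |v_rel|² = 113;  v_rel·d = (7)·(3) + (-8)·(-10) = 101
113·t² − 202·t + 45 = 0  ⇒  m = 101² − 113·45 = 5116
m = 5116 > 0,  v_rel·d = 101 > 0  ⇒  inside

inside=yes margin=5116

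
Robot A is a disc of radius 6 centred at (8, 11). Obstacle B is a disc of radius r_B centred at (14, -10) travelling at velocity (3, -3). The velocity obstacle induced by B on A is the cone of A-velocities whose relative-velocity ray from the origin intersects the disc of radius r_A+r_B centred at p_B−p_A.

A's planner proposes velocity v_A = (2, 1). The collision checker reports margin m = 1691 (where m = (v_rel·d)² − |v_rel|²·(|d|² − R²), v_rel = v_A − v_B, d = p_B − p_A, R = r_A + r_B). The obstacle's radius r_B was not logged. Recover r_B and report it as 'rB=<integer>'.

m = 1691
d = (6, -21);  v_rel = (-1, 4),  |v_rel|² = 17
v_rel×d = (-1)·(-21) − (4)·(6) = -3
since m = R²·17 − (-3)²:  R² = (9 + 1691) / 17 = 100
R = √100 = 10  ⇒  r_B = 10 − 6 = 4

rB=4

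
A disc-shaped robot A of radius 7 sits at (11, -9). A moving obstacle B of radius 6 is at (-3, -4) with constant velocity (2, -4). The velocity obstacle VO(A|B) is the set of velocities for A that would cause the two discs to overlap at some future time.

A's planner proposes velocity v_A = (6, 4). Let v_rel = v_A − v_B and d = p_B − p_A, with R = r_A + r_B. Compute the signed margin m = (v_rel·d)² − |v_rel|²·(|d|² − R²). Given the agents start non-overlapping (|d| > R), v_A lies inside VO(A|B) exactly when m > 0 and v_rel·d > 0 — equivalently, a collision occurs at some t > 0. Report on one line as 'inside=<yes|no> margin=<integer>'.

d = (-14, 5),  |d|² = 221;  R = 7+6 = 13,  c = 221−13² = 52
v_rel = (4, 8),  |v_rel|² = 80;  v_rel·d = (4)·(-14) + (8)·(5) = -16
80·t² + 32·t + 52 = 0  ⇒  m = (-16)² − 80·52 = -3904
m = -3904 < 0,  v_rel·d = -16 < 0  ⇒  outside

inside=no margin=-3904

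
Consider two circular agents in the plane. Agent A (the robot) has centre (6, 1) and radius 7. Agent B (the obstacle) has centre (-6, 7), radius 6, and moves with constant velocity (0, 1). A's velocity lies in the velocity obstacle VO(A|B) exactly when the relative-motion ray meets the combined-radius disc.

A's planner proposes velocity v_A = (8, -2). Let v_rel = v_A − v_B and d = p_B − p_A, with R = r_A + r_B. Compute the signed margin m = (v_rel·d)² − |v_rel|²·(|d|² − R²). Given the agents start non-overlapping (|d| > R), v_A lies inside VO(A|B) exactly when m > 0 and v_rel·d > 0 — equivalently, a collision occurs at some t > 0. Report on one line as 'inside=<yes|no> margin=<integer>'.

d = (-12, 6),  |d|² = 180;  R = 7+6 = 13,  c = 180−13² = 11
v_rel = (8, -3),  |v_rel|² = 73;  v_rel·d = (8)·(-12) + (-3)·(6) = -114
73·t² + 228·t + 11 = 0  ⇒  m = (-114)² − 73·11 = 12193
m = 12193 > 0,  v_rel·d = -114 < 0  ⇒  outside

inside=no margin=12193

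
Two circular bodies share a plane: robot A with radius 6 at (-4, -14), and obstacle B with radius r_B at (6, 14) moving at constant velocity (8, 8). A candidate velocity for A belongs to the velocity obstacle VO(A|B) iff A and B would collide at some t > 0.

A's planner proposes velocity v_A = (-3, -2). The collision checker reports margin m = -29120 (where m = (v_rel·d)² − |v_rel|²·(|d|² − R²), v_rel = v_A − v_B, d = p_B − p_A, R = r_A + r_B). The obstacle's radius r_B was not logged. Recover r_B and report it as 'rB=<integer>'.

m = -29120
d = (10, 28);  v_rel = (-11, -10),  |v_rel|² = 221
v_rel×d = (-11)·(28) − (-10)·(10) = -208
since m = R²·221 − (-208)²:  R² = (43264 + -29120) / 221 = 64
R = √64 = 8  ⇒  r_B = 8 − 6 = 2

rB=2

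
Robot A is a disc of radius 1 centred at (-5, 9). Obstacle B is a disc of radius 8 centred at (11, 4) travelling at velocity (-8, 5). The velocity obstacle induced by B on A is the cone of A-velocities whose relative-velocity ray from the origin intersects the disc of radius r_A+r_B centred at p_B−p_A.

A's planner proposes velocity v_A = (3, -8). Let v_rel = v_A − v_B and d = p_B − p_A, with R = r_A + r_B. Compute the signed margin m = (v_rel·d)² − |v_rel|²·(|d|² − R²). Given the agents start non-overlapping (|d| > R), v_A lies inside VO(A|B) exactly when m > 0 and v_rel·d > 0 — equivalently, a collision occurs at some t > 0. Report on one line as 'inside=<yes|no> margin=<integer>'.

d = (16, -5),  |d|² = 281;  R = 1+8 = 9,  c = 281−9² = 200
v_rel = (11, -13),  |v_rel|² = 290;  v_rel·d = (11)·(16) + (-13)·(-5) = 241
290·t² − 482·t + 200 = 0  ⇒  m = 241² − 290·200 = 81
m = 81 > 0,  v_rel·d = 241 > 0  ⇒  inside

inside=yes margin=81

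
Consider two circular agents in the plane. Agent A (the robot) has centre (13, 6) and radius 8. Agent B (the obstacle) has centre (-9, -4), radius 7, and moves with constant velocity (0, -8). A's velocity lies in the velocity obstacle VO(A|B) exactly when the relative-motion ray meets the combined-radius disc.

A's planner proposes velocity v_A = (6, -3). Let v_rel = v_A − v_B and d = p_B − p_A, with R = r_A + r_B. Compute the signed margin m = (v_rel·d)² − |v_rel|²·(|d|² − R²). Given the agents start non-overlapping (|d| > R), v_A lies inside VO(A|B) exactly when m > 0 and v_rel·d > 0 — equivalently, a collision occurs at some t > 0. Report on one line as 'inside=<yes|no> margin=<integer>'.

d = (-22, -10),  |d|² = 584;  R = 8+7 = 15,  c = 584−15² = 359
v_rel = (6, 5),  |v_rel|² = 61;  v_rel·d = (6)·(-22) + (5)·(-10) = -182
61·t² + 364·t + 359 = 0  ⇒  m = (-182)² − 61·359 = 11225
m = 11225 > 0,  v_rel·d = -182 < 0  ⇒  outside

inside=no margin=11225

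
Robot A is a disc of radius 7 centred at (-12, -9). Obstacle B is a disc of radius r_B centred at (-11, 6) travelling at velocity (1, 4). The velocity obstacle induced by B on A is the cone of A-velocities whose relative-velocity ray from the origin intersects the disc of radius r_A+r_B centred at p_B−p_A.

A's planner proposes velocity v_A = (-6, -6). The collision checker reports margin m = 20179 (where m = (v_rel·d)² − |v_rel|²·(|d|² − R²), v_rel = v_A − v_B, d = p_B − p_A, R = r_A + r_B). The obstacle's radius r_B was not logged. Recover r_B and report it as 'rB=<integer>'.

m = 20179
d = (1, 15);  v_rel = (-7, -10),  |v_rel|² = 149
v_rel×d = (-7)·(15) − (-10)·(1) = -95
since m = R²·149 − (-95)²:  R² = (9025 + 20179) / 149 = 196
R = √196 = 14  ⇒  r_B = 14 − 7 = 7

rB=7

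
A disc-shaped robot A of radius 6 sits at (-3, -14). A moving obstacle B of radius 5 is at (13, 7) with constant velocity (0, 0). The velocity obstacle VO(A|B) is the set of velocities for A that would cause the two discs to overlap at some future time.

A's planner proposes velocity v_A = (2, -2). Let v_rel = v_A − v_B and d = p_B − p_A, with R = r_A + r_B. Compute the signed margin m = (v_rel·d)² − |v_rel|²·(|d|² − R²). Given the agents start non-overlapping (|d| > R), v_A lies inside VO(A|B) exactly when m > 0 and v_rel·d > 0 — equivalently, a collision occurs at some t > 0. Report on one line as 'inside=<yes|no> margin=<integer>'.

d = (16, 21),  |d|² = 697;  R = 6+5 = 11,  c = 697−11² = 576
v_rel = (2, -2),  |v_rel|² = 8;  v_rel·d = (2)·(16) + (-2)·(21) = -10
8·t² + 20·t + 576 = 0  ⇒  m = (-10)² − 8·576 = -4508
m = -4508 < 0,  v_rel·d = -10 < 0  ⇒  outside

inside=no margin=-4508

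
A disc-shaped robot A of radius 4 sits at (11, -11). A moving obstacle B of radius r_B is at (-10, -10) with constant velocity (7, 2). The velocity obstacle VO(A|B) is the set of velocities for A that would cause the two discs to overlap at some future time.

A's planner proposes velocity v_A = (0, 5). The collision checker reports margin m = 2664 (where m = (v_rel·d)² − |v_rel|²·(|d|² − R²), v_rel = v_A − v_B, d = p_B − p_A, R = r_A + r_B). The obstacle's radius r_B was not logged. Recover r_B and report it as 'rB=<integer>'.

m = 2664
d = (-21, 1);  v_rel = (-7, 3),  |v_rel|² = 58
v_rel×d = (-7)·(1) − (3)·(-21) = 56
since m = R²·58 − 56²:  R² = (3136 + 2664) / 58 = 100
R = √100 = 10  ⇒  r_B = 10 − 4 = 6

rB=6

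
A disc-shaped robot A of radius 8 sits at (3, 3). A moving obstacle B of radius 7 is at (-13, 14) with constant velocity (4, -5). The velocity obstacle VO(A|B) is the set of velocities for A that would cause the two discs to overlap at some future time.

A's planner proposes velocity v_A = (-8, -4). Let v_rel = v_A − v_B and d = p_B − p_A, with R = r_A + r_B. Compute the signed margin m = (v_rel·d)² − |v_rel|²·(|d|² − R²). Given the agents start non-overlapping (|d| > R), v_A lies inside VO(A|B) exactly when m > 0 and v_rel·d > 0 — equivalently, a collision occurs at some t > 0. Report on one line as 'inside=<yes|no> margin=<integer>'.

d = (-16, 11),  |d|² = 377;  R = 8+7 = 15,  c = 377−15² = 152
v_rel = (-12, 1),  |v_rel|² = 145;  v_rel·d = (-12)·(-16) + (1)·(11) = 203
145·t² − 406·t + 152 = 0  ⇒  m = 203² − 145·152 = 19169
m = 19169 > 0,  v_rel·d = 203 > 0  ⇒  inside

inside=yes margin=19169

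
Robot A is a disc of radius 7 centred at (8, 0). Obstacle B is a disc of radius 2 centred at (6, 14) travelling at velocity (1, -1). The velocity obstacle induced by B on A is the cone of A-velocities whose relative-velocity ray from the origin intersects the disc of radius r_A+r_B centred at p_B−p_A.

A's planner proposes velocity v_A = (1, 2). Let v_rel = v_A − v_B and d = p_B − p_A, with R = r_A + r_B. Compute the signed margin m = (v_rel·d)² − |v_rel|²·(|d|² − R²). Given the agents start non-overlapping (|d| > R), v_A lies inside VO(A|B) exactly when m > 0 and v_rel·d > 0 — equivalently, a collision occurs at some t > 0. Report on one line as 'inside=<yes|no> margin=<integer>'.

d = (-2, 14),  |d|² = 200;  R = 7+2 = 9,  c = 200−9² = 119
v_rel = (0, 3),  |v_rel|² = 9;  v_rel·d = (0)·(-2) + (3)·(14) = 42
9·t² − 84·t + 119 = 0  ⇒  m = 42² − 9·119 = 693
m = 693 > 0,  v_rel·d = 42 > 0  ⇒  inside

inside=yes margin=693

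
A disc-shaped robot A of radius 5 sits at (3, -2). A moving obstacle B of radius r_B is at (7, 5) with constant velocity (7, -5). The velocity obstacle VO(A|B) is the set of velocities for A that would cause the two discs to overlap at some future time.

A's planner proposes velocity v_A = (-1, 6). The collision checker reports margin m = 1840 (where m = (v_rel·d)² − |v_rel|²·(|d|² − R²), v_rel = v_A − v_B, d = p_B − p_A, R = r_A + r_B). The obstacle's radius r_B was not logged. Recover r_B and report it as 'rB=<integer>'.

m = 1840
d = (4, 7);  v_rel = (-8, 11),  |v_rel|² = 185
v_rel×d = (-8)·(7) − (11)·(4) = -100
since m = R²·185 − (-100)²:  R² = (10000 + 1840) / 185 = 64
R = √64 = 8  ⇒  r_B = 8 − 5 = 3

rB=3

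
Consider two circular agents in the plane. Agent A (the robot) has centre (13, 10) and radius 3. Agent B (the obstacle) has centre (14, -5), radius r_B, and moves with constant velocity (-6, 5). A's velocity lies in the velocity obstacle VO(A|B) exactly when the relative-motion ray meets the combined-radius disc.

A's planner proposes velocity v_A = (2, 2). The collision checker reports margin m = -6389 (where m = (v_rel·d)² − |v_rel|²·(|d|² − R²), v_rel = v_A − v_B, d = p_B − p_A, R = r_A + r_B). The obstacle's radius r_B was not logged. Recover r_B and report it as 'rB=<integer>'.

m = -6389
d = (1, -15);  v_rel = (8, -3),  |v_rel|² = 73
v_rel×d = (8)·(-15) − (-3)·(1) = -117
since m = R²·73 − (-117)²:  R² = (13689 + -6389) / 73 = 100
R = √100 = 10  ⇒  r_B = 10 − 3 = 7

rB=7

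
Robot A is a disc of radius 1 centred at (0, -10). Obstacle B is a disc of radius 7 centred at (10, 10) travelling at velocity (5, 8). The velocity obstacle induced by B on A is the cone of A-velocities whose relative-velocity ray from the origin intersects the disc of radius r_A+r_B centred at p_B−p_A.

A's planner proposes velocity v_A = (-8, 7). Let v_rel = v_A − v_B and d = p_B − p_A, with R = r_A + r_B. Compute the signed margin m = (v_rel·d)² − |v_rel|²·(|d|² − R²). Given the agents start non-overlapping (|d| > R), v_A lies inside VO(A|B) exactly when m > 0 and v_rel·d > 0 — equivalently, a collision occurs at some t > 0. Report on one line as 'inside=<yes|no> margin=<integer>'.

d = (10, 20),  |d|² = 500;  R = 1+7 = 8,  c = 500−8² = 436
v_rel = (-13, -1),  |v_rel|² = 170;  v_rel·d = (-13)·(10) + (-1)·(20) = -150
170·t² + 300·t + 436 = 0  ⇒  m = (-150)² − 170·436 = -51620
m = -51620 < 0,  v_rel·d = -150 < 0  ⇒  outside

inside=no margin=-51620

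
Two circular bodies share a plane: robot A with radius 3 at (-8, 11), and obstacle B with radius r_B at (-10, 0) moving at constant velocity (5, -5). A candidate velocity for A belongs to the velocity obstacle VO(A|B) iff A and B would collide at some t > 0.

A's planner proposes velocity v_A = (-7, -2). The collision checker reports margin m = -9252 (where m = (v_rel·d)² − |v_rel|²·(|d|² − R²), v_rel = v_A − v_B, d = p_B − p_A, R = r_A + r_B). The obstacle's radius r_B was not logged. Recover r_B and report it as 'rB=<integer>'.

m = -9252
d = (-2, -11);  v_rel = (-12, 3),  |v_rel|² = 153
v_rel×d = (-12)·(-11) − (3)·(-2) = 138
since m = R²·153 − 138²:  R² = (19044 + -9252) / 153 = 64
R = √64 = 8  ⇒  r_B = 8 − 3 = 5

rB=5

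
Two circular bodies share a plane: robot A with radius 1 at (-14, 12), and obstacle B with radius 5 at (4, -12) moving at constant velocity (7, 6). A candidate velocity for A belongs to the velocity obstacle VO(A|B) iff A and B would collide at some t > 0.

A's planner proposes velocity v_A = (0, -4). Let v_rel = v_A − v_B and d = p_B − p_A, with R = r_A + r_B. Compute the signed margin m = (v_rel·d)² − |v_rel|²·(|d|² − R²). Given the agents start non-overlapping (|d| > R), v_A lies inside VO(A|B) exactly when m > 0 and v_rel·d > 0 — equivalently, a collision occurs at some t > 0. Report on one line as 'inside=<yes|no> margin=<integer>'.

d = (18, -24),  |d|² = 900;  R = 1+5 = 6,  c = 900−6² = 864
v_rel = (-7, -10),  |v_rel|² = 149;  v_rel·d = (-7)·(18) + (-10)·(-24) = 114
149·t² − 228·t + 864 = 0  ⇒  m = 114² − 149·864 = -115740
m = -115740 < 0,  v_rel·d = 114 > 0  ⇒  outside

inside=no margin=-115740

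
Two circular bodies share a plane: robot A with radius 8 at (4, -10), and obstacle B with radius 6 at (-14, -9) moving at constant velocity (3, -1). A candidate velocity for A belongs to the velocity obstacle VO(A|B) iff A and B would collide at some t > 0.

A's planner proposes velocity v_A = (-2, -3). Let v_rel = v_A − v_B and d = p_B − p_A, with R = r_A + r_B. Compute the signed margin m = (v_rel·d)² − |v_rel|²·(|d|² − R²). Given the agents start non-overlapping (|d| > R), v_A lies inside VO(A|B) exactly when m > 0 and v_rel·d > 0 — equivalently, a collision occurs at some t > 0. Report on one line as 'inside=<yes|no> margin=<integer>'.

d = (-18, 1),  |d|² = 325;  R = 8+6 = 14,  c = 325−14² = 129
v_rel = (-5, -2),  |v_rel|² = 29;  v_rel·d = (-5)·(-18) + (-2)·(1) = 88
29·t² − 176·t + 129 = 0  ⇒  m = 88² − 29·129 = 4003
m = 4003 > 0,  v_rel·d = 88 > 0  ⇒  inside

inside=yes margin=4003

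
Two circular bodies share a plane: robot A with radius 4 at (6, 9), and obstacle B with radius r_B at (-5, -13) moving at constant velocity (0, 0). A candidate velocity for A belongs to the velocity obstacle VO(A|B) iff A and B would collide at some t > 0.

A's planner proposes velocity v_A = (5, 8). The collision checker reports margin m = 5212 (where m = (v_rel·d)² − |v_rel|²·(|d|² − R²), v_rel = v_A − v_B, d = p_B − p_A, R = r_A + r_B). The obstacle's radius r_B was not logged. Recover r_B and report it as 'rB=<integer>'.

m = 5212
d = (-11, -22);  v_rel = (5, 8),  |v_rel|² = 89
v_rel×d = (5)·(-22) − (8)·(-11) = -22
since m = R²·89 − (-22)²:  R² = (484 + 5212) / 89 = 64
R = √64 = 8  ⇒  r_B = 8 − 4 = 4

rB=4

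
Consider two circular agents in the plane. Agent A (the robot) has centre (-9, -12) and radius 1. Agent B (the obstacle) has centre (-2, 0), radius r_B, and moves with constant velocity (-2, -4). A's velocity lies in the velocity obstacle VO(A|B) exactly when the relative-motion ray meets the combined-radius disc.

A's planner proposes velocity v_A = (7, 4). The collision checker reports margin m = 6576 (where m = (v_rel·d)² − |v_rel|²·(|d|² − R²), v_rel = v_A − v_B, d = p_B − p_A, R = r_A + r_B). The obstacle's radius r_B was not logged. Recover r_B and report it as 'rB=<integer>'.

m = 6576
d = (7, 12);  v_rel = (9, 8),  |v_rel|² = 145
v_rel×d = (9)·(12) − (8)·(7) = 52
since m = R²·145 − 52²:  R² = (2704 + 6576) / 145 = 64
R = √64 = 8  ⇒  r_B = 8 − 1 = 7

rB=7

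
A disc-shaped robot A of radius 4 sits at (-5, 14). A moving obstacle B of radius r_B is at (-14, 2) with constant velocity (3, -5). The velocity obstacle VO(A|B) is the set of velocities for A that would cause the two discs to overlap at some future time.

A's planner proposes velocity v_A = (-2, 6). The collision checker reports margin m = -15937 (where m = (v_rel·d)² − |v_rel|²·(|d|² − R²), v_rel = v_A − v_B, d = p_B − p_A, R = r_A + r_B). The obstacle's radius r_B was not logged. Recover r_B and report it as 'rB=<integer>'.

m = -15937
d = (-9, -12);  v_rel = (-5, 11),  |v_rel|² = 146
v_rel×d = (-5)·(-12) − (11)·(-9) = 159
since m = R²·146 − 159²:  R² = (25281 + -15937) / 146 = 64
R = √64 = 8  ⇒  r_B = 8 − 4 = 4

rB=4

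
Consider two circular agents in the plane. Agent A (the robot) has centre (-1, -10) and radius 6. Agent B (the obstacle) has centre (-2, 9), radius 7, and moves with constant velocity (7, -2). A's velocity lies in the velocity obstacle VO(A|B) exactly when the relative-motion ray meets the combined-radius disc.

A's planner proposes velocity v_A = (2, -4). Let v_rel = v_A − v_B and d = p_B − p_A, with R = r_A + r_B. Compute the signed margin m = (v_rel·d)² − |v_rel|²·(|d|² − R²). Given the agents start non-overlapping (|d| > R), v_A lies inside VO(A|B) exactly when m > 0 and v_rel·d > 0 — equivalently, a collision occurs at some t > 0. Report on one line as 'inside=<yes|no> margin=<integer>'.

d = (-1, 19),  |d|² = 362;  R = 6+7 = 13,  c = 362−13² = 193
v_rel = (-5, -2),  |v_rel|² = 29;  v_rel·d = (-5)·(-1) + (-2)·(19) = -33
29·t² + 66·t + 193 = 0  ⇒  m = (-33)² − 29·193 = -4508
m = -4508 < 0,  v_rel·d = -33 < 0  ⇒  outside

inside=no margin=-4508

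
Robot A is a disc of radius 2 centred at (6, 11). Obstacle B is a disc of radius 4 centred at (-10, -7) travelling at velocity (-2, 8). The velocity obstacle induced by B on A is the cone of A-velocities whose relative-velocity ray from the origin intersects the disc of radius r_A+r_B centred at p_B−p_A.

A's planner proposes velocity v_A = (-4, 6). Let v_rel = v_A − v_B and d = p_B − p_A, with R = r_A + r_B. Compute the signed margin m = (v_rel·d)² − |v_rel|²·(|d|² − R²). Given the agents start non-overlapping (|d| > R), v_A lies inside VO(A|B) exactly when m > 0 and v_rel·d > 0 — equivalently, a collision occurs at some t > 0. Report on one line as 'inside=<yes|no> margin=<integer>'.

d = (-16, -18),  |d|² = 580;  R = 2+4 = 6,  c = 580−6² = 544
v_rel = (-2, -2),  |v_rel|² = 8;  v_rel·d = (-2)·(-16) + (-2)·(-18) = 68
8·t² − 136·t + 544 = 0  ⇒  m = 68² − 8·544 = 272
m = 272 > 0,  v_rel·d = 68 > 0  ⇒  inside

inside=yes margin=272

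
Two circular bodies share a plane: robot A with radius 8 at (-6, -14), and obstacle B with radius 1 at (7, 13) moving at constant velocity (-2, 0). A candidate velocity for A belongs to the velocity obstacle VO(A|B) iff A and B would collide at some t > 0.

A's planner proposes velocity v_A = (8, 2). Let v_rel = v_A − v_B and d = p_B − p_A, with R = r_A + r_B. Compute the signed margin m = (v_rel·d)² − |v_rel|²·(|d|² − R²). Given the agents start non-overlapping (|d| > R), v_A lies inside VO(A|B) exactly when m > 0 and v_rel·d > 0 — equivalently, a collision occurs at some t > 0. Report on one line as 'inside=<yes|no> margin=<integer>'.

d = (13, 27),  |d|² = 898;  R = 8+1 = 9,  c = 898−9² = 817
v_rel = (10, 2),  |v_rel|² = 104;  v_rel·d = (10)·(13) + (2)·(27) = 184
104·t² − 368·t + 817 = 0  ⇒  m = 184² − 104·817 = -51112
m = -51112 < 0,  v_rel·d = 184 > 0  ⇒  outside

inside=no margin=-51112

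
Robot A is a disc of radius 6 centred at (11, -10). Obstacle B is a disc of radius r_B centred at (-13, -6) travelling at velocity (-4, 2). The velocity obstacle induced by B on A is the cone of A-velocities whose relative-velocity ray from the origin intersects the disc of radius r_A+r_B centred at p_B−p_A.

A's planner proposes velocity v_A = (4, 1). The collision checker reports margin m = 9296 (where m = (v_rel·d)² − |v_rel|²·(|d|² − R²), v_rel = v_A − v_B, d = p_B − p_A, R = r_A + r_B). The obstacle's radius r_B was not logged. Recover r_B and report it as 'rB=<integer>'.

m = 9296
d = (-24, 4);  v_rel = (8, -1),  |v_rel|² = 65
v_rel×d = (8)·(4) − (-1)·(-24) = 8
since m = R²·65 − 8²:  R² = (64 + 9296) / 65 = 144
R = √144 = 12  ⇒  r_B = 12 − 6 = 6

rB=6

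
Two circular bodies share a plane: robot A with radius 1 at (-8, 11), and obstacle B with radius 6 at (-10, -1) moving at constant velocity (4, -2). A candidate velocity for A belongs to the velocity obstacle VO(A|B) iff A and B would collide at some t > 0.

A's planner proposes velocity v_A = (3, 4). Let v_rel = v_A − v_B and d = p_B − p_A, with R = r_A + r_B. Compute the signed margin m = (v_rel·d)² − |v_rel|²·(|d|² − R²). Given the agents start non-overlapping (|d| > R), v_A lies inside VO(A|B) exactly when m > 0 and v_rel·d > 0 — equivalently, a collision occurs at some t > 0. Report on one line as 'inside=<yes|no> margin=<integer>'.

d = (-2, -12),  |d|² = 148;  R = 1+6 = 7,  c = 148−7² = 99
v_rel = (-1, 6),  |v_rel|² = 37;  v_rel·d = (-1)·(-2) + (6)·(-12) = -70
37·t² + 140·t + 99 = 0  ⇒  m = (-70)² − 37·99 = 1237
m = 1237 > 0,  v_rel·d = -70 < 0  ⇒  outside

inside=no margin=1237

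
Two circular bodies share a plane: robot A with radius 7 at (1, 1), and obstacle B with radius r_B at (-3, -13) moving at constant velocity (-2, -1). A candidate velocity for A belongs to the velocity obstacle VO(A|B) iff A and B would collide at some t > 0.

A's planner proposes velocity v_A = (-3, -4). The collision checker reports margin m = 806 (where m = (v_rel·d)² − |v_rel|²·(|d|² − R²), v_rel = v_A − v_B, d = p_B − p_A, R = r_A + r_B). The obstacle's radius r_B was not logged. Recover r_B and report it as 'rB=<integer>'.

m = 806
d = (-4, -14);  v_rel = (-1, -3),  |v_rel|² = 10
v_rel×d = (-1)·(-14) − (-3)·(-4) = 2
since m = R²·10 − 2²:  R² = (4 + 806) / 10 = 81
R = √81 = 9  ⇒  r_B = 9 − 7 = 2

rB=2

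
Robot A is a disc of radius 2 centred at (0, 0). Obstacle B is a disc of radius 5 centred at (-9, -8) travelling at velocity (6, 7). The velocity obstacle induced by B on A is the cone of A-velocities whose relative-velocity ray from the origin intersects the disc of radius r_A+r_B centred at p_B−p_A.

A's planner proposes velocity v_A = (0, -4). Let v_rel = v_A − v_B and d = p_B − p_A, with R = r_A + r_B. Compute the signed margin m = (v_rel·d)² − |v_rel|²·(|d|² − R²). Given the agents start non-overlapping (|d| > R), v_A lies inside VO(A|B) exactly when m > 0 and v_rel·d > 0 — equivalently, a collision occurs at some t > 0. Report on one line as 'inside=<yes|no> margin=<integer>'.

d = (-9, -8),  |d|² = 145;  R = 2+5 = 7,  c = 145−7² = 96
v_rel = (-6, -11),  |v_rel|² = 157;  v_rel·d = (-6)·(-9) + (-11)·(-8) = 142
157·t² − 284·t + 96 = 0  ⇒  m = 142² − 157·96 = 5092
m = 5092 > 0,  v_rel·d = 142 > 0  ⇒  inside

inside=yes margin=5092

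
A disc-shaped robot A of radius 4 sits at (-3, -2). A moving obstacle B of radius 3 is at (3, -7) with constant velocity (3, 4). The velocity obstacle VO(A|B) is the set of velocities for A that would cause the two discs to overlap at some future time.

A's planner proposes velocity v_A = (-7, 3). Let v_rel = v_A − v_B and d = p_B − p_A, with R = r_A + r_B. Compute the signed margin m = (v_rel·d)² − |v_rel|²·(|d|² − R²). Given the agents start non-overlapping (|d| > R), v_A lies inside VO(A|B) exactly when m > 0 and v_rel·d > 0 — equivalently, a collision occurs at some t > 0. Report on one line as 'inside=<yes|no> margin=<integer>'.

d = (6, -5),  |d|² = 61;  R = 4+3 = 7,  c = 61−7² = 12
v_rel = (-10, -1),  |v_rel|² = 101;  v_rel·d = (-10)·(6) + (-1)·(-5) = -55
101·t² + 110·t + 12 = 0  ⇒  m = (-55)² − 101·12 = 1813
m = 1813 > 0,  v_rel·d = -55 < 0  ⇒  outside

inside=no margin=1813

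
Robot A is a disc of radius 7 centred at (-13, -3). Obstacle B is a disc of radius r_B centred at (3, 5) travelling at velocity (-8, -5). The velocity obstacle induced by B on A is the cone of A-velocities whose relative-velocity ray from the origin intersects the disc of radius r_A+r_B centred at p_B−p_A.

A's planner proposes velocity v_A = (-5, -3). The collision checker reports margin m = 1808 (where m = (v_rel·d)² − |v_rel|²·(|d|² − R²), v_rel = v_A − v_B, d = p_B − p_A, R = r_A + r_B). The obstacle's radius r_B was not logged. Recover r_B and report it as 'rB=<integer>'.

m = 1808
d = (16, 8);  v_rel = (3, 2),  |v_rel|² = 13
v_rel×d = (3)·(8) − (2)·(16) = -8
since m = R²·13 − (-8)²:  R² = (64 + 1808) / 13 = 144
R = √144 = 12  ⇒  r_B = 12 − 7 = 5

rB=5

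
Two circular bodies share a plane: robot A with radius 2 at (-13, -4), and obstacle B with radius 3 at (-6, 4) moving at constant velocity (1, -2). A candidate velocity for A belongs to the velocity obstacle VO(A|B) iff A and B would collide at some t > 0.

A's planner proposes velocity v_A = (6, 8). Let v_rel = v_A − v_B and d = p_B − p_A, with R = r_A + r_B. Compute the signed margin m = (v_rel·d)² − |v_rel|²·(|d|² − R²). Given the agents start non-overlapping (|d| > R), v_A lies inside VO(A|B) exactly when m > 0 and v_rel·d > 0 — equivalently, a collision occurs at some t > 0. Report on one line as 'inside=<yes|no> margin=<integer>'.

d = (7, 8),  |d|² = 113;  R = 2+3 = 5,  c = 113−5² = 88
v_rel = (5, 10),  |v_rel|² = 125;  v_rel·d = (5)·(7) + (10)·(8) = 115
125·t² − 230·t + 88 = 0  ⇒  m = 115² − 125·88 = 2225
m = 2225 > 0,  v_rel·d = 115 > 0  ⇒  inside

inside=yes margin=2225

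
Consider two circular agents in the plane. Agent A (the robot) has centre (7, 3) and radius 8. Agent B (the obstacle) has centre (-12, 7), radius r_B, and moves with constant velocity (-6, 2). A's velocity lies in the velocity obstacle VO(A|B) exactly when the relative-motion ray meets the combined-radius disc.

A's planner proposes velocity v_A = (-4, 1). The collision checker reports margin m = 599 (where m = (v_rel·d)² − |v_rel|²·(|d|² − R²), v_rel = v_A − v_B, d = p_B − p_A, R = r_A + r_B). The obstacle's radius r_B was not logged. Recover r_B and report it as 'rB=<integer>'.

m = 599
d = (-19, 4);  v_rel = (2, -1),  |v_rel|² = 5
v_rel×d = (2)·(4) − (-1)·(-19) = -11
since m = R²·5 − (-11)²:  R² = (121 + 599) / 5 = 144
R = √144 = 12  ⇒  r_B = 12 − 8 = 4

rB=4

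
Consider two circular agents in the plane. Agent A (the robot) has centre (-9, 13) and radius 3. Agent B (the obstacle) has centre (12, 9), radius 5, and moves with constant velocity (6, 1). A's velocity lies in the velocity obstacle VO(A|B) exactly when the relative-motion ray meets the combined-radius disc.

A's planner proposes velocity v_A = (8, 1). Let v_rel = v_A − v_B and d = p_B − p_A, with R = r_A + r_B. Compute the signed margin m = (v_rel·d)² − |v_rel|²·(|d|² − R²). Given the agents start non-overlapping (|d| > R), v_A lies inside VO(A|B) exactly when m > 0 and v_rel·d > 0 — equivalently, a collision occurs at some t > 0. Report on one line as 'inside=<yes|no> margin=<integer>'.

d = (21, -4),  |d|² = 457;  R = 3+5 = 8,  c = 457−8² = 393
v_rel = (2, 0),  |v_rel|² = 4;  v_rel·d = (2)·(21) + (0)·(-4) = 42
4·t² − 84·t + 393 = 0  ⇒  m = 42² − 4·393 = 192
m = 192 > 0,  v_rel·d = 42 > 0  ⇒  inside

inside=yes margin=192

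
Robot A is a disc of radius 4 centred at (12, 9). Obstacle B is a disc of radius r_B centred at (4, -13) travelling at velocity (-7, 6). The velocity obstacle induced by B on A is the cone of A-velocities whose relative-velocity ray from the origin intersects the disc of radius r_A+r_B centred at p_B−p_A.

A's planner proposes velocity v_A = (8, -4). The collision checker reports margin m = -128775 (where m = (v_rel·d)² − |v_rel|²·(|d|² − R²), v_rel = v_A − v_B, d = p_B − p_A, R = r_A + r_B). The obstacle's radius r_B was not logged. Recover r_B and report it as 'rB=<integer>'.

m = -128775
d = (-8, -22);  v_rel = (15, -10),  |v_rel|² = 325
v_rel×d = (15)·(-22) − (-10)·(-8) = -410
since m = R²·325 − (-410)²:  R² = (168100 + -128775) / 325 = 121
R = √121 = 11  ⇒  r_B = 11 − 4 = 7

rB=7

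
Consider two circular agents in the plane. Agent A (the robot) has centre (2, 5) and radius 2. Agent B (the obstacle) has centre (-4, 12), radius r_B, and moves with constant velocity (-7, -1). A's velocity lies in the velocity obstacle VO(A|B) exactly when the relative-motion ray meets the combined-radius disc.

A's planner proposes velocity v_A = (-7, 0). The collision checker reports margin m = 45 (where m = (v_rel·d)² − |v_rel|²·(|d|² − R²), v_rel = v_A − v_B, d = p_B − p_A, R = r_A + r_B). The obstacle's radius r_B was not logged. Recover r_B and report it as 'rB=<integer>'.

m = 45
d = (-6, 7);  v_rel = (0, 1),  |v_rel|² = 1
v_rel×d = (0)·(7) − (1)·(-6) = 6
since m = R²·1 − 6²:  R² = (36 + 45) / 1 = 81
R = √81 = 9  ⇒  r_B = 9 − 2 = 7

rB=7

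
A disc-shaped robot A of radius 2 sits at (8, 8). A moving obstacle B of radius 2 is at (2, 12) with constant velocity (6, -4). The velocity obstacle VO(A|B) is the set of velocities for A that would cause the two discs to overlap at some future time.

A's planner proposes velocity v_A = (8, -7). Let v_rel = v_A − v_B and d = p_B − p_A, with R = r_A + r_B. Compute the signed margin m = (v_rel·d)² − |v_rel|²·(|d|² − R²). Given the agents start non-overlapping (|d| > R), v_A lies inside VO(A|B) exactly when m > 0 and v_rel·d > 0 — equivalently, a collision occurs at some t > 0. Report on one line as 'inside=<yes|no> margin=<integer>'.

d = (-6, 4),  |d|² = 52;  R = 2+2 = 4,  c = 52−4² = 36
v_rel = (2, -3),  |v_rel|² = 13;  v_rel·d = (2)·(-6) + (-3)·(4) = -24
13·t² + 48·t + 36 = 0  ⇒  m = (-24)² − 13·36 = 108
m = 108 > 0,  v_rel·d = -24 < 0  ⇒  outside

inside=no margin=108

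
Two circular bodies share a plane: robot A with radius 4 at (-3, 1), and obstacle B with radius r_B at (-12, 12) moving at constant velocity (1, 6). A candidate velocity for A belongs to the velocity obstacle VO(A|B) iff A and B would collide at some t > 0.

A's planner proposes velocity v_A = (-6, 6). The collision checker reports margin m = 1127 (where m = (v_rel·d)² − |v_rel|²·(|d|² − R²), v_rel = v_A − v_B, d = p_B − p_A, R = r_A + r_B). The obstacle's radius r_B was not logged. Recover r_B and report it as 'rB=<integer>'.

m = 1127
d = (-9, 11);  v_rel = (-7, 0),  |v_rel|² = 49
v_rel×d = (-7)·(11) − (0)·(-9) = -77
since m = R²·49 − (-77)²:  R² = (5929 + 1127) / 49 = 144
R = √144 = 12  ⇒  r_B = 12 − 4 = 8

rB=8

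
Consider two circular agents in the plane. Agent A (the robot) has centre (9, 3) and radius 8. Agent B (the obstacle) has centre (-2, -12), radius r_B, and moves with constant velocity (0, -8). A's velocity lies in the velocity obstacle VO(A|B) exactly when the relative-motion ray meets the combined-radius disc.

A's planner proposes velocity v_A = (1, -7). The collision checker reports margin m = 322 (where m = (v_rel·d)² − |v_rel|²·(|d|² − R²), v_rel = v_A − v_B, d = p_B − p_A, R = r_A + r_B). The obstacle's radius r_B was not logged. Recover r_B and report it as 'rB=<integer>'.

m = 322
d = (-11, -15);  v_rel = (1, 1),  |v_rel|² = 2
v_rel×d = (1)·(-15) − (1)·(-11) = -4
since m = R²·2 − (-4)²:  R² = (16 + 322) / 2 = 169
R = √169 = 13  ⇒  r_B = 13 − 8 = 5

rB=5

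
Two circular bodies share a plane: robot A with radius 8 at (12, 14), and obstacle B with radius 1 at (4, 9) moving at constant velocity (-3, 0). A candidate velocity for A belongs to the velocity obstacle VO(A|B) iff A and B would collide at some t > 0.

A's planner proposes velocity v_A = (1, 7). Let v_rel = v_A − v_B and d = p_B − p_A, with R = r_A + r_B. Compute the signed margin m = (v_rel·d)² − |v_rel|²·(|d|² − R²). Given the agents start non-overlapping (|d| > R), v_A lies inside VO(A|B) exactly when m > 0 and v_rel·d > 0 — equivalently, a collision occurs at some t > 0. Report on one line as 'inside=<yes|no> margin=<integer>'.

d = (-8, -5),  |d|² = 89;  R = 8+1 = 9,  c = 89−9² = 8
v_rel = (4, 7),  |v_rel|² = 65;  v_rel·d = (4)·(-8) + (7)·(-5) = -67
65·t² + 134·t + 8 = 0  ⇒  m = (-67)² − 65·8 = 3969
m = 3969 > 0,  v_rel·d = -67 < 0  ⇒  outside

inside=no margin=3969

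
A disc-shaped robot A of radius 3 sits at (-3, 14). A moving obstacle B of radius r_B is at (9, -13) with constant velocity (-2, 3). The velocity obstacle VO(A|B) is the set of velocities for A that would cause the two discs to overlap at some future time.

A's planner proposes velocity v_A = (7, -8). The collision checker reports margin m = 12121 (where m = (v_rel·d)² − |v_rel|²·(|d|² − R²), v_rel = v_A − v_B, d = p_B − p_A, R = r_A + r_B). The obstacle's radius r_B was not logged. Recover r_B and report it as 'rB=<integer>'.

m = 12121
d = (12, -27);  v_rel = (9, -11),  |v_rel|² = 202
v_rel×d = (9)·(-27) − (-11)·(12) = -111
since m = R²·202 − (-111)²:  R² = (12321 + 12121) / 202 = 121
R = √121 = 11  ⇒  r_B = 11 − 3 = 8

rB=8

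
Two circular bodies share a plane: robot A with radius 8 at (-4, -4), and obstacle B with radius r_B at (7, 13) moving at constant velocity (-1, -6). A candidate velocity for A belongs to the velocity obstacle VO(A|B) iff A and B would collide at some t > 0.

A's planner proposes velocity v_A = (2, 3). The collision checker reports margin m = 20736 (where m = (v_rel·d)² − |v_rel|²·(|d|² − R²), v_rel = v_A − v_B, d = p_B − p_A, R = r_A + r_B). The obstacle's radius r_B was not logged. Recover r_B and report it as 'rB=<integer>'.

m = 20736
d = (11, 17);  v_rel = (3, 9),  |v_rel|² = 90
v_rel×d = (3)·(17) − (9)·(11) = -48
since m = R²·90 − (-48)²:  R² = (2304 + 20736) / 90 = 256
R = √256 = 16  ⇒  r_B = 16 − 8 = 8

rB=8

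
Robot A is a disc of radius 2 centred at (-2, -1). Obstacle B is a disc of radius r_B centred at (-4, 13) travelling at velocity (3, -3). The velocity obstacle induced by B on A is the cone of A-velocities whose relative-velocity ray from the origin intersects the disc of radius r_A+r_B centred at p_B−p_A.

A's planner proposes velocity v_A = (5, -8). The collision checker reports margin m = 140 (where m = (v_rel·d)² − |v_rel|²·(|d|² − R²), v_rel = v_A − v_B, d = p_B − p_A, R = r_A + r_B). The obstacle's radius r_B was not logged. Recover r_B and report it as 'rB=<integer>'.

m = 140
d = (-2, 14);  v_rel = (2, -5),  |v_rel|² = 29
v_rel×d = (2)·(14) − (-5)·(-2) = 18
since m = R²·29 − 18²:  R² = (324 + 140) / 29 = 16
R = √16 = 4  ⇒  r_B = 4 − 2 = 2

rB=2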